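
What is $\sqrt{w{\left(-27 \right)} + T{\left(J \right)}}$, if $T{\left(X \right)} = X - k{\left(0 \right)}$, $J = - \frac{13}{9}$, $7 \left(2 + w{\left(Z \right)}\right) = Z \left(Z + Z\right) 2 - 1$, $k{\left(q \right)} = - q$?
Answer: $\frac{\sqrt{182126}}{21} \approx 20.322$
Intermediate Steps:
$w{\left(Z \right)} = - \frac{15}{7} + \frac{4 Z^{2}}{7}$ ($w{\left(Z \right)} = -2 + \frac{Z \left(Z + Z\right) 2 - 1}{7} = -2 + \frac{Z 2 Z 2 - 1}{7} = -2 + \frac{2 Z^{2} \cdot 2 - 1}{7} = -2 + \frac{4 Z^{2} - 1}{7} = -2 + \frac{-1 + 4 Z^{2}}{7} = -2 + \left(- \frac{1}{7} + \frac{4 Z^{2}}{7}\right) = - \frac{15}{7} + \frac{4 Z^{2}}{7}$)
$J = - \frac{13}{9}$ ($J = \left(-13\right) \frac{1}{9} = - \frac{13}{9} \approx -1.4444$)
$T{\left(X \right)} = X$ ($T{\left(X \right)} = X - \left(-1\right) 0 = X - 0 = X + 0 = X$)
$\sqrt{w{\left(-27 \right)} + T{\left(J \right)}} = \sqrt{\left(- \frac{15}{7} + \frac{4 \left(-27\right)^{2}}{7}\right) - \frac{13}{9}} = \sqrt{\left(- \frac{15}{7} + \frac{4}{7} \cdot 729\right) - \frac{13}{9}} = \sqrt{\left(- \frac{15}{7} + \frac{2916}{7}\right) - \frac{13}{9}} = \sqrt{\frac{2901}{7} - \frac{13}{9}} = \sqrt{\frac{26018}{63}} = \frac{\sqrt{182126}}{21}$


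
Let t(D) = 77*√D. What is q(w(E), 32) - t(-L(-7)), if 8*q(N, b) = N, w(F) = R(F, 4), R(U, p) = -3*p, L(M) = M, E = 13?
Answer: -3/2 - 77*√7 ≈ -205.22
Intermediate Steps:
w(F) = -12 (w(F) = -3*4 = -12)
q(N, b) = N/8
q(w(E), 32) - t(-L(-7)) = (⅛)*(-12) - 77*√(-1*(-7)) = -3/2 - 77*√7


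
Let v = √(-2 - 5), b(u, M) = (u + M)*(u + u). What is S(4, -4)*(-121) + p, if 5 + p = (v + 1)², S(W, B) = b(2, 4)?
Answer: -2915 + 2*I*√7 ≈ -2915.0 + 5.2915*I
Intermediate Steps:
b(u, M) = 2*u*(M + u) (b(u, M) = (M + u)*(2*u) = 2*u*(M + u))
S(W, B) = 24 (S(W, B) = 2*2*(4 + 2) = 2*2*6 = 24)
v = I*√7 (v = √(-7) = I*√7 ≈ 2.6458*I)
p = -5 + (1 + I*√7)² (p = -5 + (I*√7 + 1)² = -5 + (1 + I*√7)² ≈ -11.0 + 5.2915*I)
S(4, -4)*(-121) + p = 24*(-121) + (-11 + 2*I*√7) = -2904 + (-11 + 2*I*√7) = -2915 + 2*I*√7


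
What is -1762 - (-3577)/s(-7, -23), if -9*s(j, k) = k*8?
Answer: -292015/184 ≈ -1587.0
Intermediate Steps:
s(j, k) = -8*k/9 (s(j, k) = -k*8/9 = -8*k/9)
-1762 - (-3577)/s(-7, -23) = -1762 - (-3577)/((-8/9*(-23))) = -1762 - (-3577)/184/9 = -1762 - (-3577)*9/184 = -1762 - 1*(-32193/184) = -1762 + 32193/184 = -292015/184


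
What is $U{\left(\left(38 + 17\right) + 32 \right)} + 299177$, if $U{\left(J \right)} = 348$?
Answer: $299525$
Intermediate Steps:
$U{\left(\left(38 + 17\right) + 32 \right)} + 299177 = 348 + 299177 = 299525$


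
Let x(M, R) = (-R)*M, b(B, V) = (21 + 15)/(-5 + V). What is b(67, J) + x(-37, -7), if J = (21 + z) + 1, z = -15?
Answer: -241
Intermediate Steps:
J = 7 (J = (21 - 15) + 1 = 6 + 1 = 7)
b(B, V) = 36/(-5 + V)
x(M, R) = -M*R
b(67, J) + x(-37, -7) = 36/(-5 + 7) - 1*(-37)*(-7) = 36/2 - 259 = 36*(1/2) - 259 = 18 - 259 = -241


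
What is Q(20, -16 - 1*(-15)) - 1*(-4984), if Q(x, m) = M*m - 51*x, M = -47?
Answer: 4011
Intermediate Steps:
Q(x, m) = -51*x - 47*m (Q(x, m) = -47*m - 51*x = -51*x - 47*m)
Q(20, -16 - 1*(-15)) - 1*(-4984) = (-51*20 - 47*(-16 - 1*(-15))) - 1*(-4984) = (-1020 - 47*(-16 + 15)) + 4984 = (-1020 - 47*(-1)) + 4984 = (-1020 + 47) + 4984 = -973 + 4984 = 4011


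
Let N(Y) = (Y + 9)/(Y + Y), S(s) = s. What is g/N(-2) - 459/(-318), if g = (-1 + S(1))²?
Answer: 153/106 ≈ 1.4434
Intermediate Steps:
N(Y) = (9 + Y)/(2*Y) (N(Y) = (9 + Y)/((2*Y)) = (9 + Y)*(1/(2*Y)) = (9 + Y)/(2*Y))
g = 0 (g = (-1 + 1)² = 0² = 0)
g/N(-2) - 459/(-318) = 0/(((½)*(9 - 2)/(-2))) - 459/(-318) = 0/(((½)*(-½)*7)) - 459*(-1/318) = 0/(-7/4) + 153/106 = 0*(-4/7) + 153/106 = 0 + 153/106 = 153/106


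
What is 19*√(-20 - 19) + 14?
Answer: 14 + 19*I*√39 ≈ 14.0 + 118.65*I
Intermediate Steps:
19*√(-20 - 19) + 14 = 19*√(-39) + 14 = 19*(I*√39) + 14 = 19*I*√39 + 14 = 14 + 19*I*√39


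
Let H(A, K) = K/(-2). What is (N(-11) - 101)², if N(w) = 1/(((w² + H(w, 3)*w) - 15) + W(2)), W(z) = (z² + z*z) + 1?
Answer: 705486721/69169 ≈ 10199.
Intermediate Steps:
H(A, K) = -K/2 (H(A, K) = K*(-½) = -K/2)
W(z) = 1 + 2*z² (W(z) = (z² + z²) + 1 = 2*z² + 1 = 1 + 2*z²)
N(w) = 1/(-6 + w² - 3*w/2) (N(w) = 1/(((w² + (-½*3)*w) - 15) + (1 + 2*2²)) = 1/(((w² - 3*w/2) - 15) + (1 + 2*4)) = 1/((-15 + w² - 3*w/2) + (1 + 8)) = 1/((-15 + w² - 3*w/2) + 9) = 1/(-6 + w² - 3*w/2))
(N(-11) - 101)² = (2/(-12 - 3*(-11) + 2*(-11)²) - 101)² = (2/(-12 + 33 + 2*121) - 101)² = (2/(-12 + 33 + 242) - 101)² = (2/263 - 101)² = (-26561/263)² = 705486721/69169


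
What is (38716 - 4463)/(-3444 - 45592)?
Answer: -34253/49036 ≈ -0.69853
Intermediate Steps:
(38716 - 4463)/(-3444 - 45592) = 34253/(-49036) = 34253*(-1/49036) = -34253/49036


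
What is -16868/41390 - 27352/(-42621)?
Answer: 206584126/882041595 ≈ 0.23421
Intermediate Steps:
-16868/41390 - 27352/(-42621) = -16868*1/41390 - 27352*(-1/42621) = -8434/20695 + 27352/42621 = 206584126/882041595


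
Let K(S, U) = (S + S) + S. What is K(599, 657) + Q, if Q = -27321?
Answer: -25524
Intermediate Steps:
K(S, U) = 3*S (K(S, U) = 2*S + S = 3*S)
K(599, 657) + Q = 3*599 - 27321 = 1797 - 27321 = -25524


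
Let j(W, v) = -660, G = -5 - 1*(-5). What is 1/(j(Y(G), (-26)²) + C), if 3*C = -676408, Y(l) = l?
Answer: -3/678388 ≈ -4.4222e-6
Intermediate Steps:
G = 0 (G = -5 + 5 = 0)
C = -676408/3 (C = (⅓)*(-676408) = -676408/3 ≈ -2.2547e+5)
1/(j(Y(G), (-26)²) + C) = 1/(-660 - 676408/3) = 1/(-678388/3) = -3/678388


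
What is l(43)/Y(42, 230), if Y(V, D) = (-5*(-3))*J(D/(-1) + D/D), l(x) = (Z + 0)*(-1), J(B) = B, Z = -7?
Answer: -7/3435 ≈ -0.0020378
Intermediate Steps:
l(x) = 7 (l(x) = (-7 + 0)*(-1) = -7*(-1) = 7)
Y(V, D) = 15 - 15*D (Y(V, D) = (-5*(-3))*(D/(-1) + D/D) = 15*(D*(-1) + 1) = 15*(-D + 1) = 15*(1 - D) = 15 - 15*D)
l(43)/Y(42, 230) = 7/(15 - 15*230) = 7/(15 - 3450) = 7/(-3435) = 7*(-1/3435) = -7/3435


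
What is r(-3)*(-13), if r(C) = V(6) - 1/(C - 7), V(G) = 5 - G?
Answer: 117/10 ≈ 11.700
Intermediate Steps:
r(C) = -1 - 1/(-7 + C) (r(C) = (5 - 1*6) - 1/(C - 7) = (5 - 6) - 1/(-7 + C) = -1 - 1/(-7 + C))
r(-3)*(-13) = ((6 - 1*(-3))/(-7 - 3))*(-13) = ((6 + 3)/(-10))*(-13) = -⅒*9*(-13) = -9/10*(-13) = 117/10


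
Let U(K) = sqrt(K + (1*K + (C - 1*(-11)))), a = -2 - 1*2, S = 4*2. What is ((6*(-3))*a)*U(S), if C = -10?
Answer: 72*sqrt(17) ≈ 296.86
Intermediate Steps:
S = 8
a = -4 (a = -2 - 2 = -4)
U(K) = sqrt(1 + 2*K) (U(K) = sqrt(K + (1*K + (-10 - 1*(-11)))) = sqrt(K + (K + (-10 + 11))) = sqrt(K + (K + 1)) = sqrt(K + (1 + K)) = sqrt(1 + 2*K))
((6*(-3))*a)*U(S) = ((6*(-3))*(-4))*sqrt(1 + 2*8) = (-18*(-4))*sqrt(1 + 16) = 72*sqrt(17)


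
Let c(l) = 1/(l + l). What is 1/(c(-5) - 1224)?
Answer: -10/12241 ≈ -0.00081693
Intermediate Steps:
c(l) = 1/(2*l)
1/(c(-5) - 1224) = 1/((1/2)/(-5) - 1224) = 1/((1/2)*(-1/5) - 1224) = 1/(-1/10 - 1224) = 1/(-12241/10) = -10/12241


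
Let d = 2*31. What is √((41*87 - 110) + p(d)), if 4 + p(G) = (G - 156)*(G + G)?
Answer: I*√8203 ≈ 90.57*I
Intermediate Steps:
d = 62
p(G) = -4 + 2*G*(-156 + G) (p(G) = -4 + (G - 156)*(G + G) = -4 + (-156 + G)*(2*G) = -4 + 2*G*(-156 + G))
√((41*87 - 110) + p(d)) = √((41*87 - 110) + (-4 - 312*62 + 2*62²)) = √((3567 - 110) + (-4 - 19344 + 2*3844)) = √(3457 + (-4 - 19344 + 7688)) = √(3457 - 11660) = √(-8203) = I*√8203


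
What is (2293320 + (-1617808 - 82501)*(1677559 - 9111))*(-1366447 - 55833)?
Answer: 4034830371773255360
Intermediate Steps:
(2293320 + (-1617808 - 82501)*(1677559 - 9111))*(-1366447 - 55833) = (2293320 - 1700309*1668448)*(-1422280) = (2293320 - 2836877150432)*(-1422280) = -2836874857112*(-1422280) = 4034830371773255360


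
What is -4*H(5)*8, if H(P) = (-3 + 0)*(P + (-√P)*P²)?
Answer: 480 - 2400*√5 ≈ -4886.6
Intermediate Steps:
H(P) = -3*P + 3*P^(5/2) (H(P) = -3*(P - P^(5/2)) = -3*P + 3*P^(5/2))
-4*H(5)*8 = -4*(-3*5 + 3*5^(5/2))*8 = -4*(-15 + 3*(25*√5))*8 = -4*(-15 + 75*√5)*8 = (60 - 300*√5)*8 = 480 - 2400*√5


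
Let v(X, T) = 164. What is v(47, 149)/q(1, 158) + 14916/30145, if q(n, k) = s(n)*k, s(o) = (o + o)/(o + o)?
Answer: 3650254/2381455 ≈ 1.5328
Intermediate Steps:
s(o) = 1 (s(o) = (2*o)/((2*o)) = (2*o)*(1/(2*o)) = 1)
q(n, k) = k (q(n, k) = 1*k = k)
v(47, 149)/q(1, 158) + 14916/30145 = 164/158 + 14916/30145 = 164*(1/158) + 14916*(1/30145) = 82/79 + 14916/30145 = 3650254/2381455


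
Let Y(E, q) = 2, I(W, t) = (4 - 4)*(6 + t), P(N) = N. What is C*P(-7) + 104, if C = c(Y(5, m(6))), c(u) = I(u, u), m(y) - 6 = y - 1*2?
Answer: 104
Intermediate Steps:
I(W, t) = 0 (I(W, t) = 0*(6 + t) = 0)
m(y) = 4 + y (m(y) = 6 + (y - 1*2) = 6 + (y - 2) = 6 + (-2 + y) = 4 + y)
c(u) = 0
C = 0
C*P(-7) + 104 = 0*(-7) + 104 = 0 + 104 = 104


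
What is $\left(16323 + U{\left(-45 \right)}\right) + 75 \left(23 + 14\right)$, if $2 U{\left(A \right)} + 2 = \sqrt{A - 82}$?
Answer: $19097 + \frac{i \sqrt{127}}{2} \approx 19097.0 + 5.6347 i$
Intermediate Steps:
$U{\left(A \right)} = -1 + \frac{\sqrt{-82 + A}}{2}$ ($U{\left(A \right)} = -1 + \frac{\sqrt{A - 82}}{2} = -1 + \frac{\sqrt{-82 + A}}{2}$)
$\left(16323 + U{\left(-45 \right)}\right) + 75 \left(23 + 14\right) = \left(16323 - \left(1 - \frac{\sqrt{-82 - 45}}{2}\right)\right) + 75 \left(23 + 14\right) = \left(16323 - \left(1 - \frac{\sqrt{-127}}{2}\right)\right) + 75 \cdot 37 = \left(16323 - \left(1 - \frac{i \sqrt{127}}{2}\right)\right) + 2775 = \left(16322 + \frac{i \sqrt{127}}{2}\right) + 2775 = 19097 + \frac{i \sqrt{127}}{2}$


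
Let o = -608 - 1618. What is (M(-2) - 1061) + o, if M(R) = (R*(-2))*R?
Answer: -3295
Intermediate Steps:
o = -2226
M(R) = -2*R² (M(R) = (-2*R)*R = -2*R²)
(M(-2) - 1061) + o = (-2*(-2)² - 1061) - 2226 = (-2*4 - 1061) - 2226 = (-8 - 1061) - 2226 = -1069 - 2226 = -3295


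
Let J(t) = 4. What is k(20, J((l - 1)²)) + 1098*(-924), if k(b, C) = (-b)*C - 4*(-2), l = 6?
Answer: -1014624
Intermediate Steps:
k(b, C) = 8 - C*b (k(b, C) = -C*b + 8 = 8 - C*b)
k(20, J((l - 1)²)) + 1098*(-924) = (8 - 1*4*20) + 1098*(-924) = (8 - 80) - 1014552 = -72 - 1014552 = -1014624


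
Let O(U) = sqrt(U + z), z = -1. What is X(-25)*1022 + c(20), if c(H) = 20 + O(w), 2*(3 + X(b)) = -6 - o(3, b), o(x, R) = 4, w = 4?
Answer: -8156 + sqrt(3) ≈ -8154.3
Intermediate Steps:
O(U) = sqrt(-1 + U) (O(U) = sqrt(U - 1) = sqrt(-1 + U))
X(b) = -8 (X(b) = -3 + (-6 - 1*4)/2 = -3 + (-6 - 4)/2 = -3 + (1/2)*(-10) = -3 - 5 = -8)
c(H) = 20 + sqrt(3) (c(H) = 20 + sqrt(-1 + 4) = 20 + sqrt(3))
X(-25)*1022 + c(20) = -8*1022 + (20 + sqrt(3)) = -8176 + (20 + sqrt(3)) = -8156 + sqrt(3)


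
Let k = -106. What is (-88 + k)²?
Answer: 37636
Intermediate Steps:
(-88 + k)² = (-88 - 106)² = (-194)² = 37636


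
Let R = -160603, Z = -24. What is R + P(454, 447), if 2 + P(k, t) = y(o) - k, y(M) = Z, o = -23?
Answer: -161083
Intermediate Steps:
y(M) = -24
P(k, t) = -26 - k (P(k, t) = -2 + (-24 - k) = -26 - k)
R + P(454, 447) = -160603 + (-26 - 1*454) = -160603 + (-26 - 454) = -160603 - 480 = -161083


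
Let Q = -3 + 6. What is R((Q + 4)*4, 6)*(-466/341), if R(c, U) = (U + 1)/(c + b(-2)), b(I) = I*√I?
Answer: -11417/33759 - 1631*I*√2/67518 ≈ -0.33819 - 0.034162*I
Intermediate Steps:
b(I) = I^(3/2)
Q = 3
R(c, U) = (1 + U)/(c - 2*I*√2) (R(c, U) = (U + 1)/(c + (-2)^(3/2)) = (1 + U)/(c - 2*I*√2))
R((Q + 4)*4, 6)*(-466/341) = ((1 + 6)/((3 + 4)*4 - 2*I*√2))*(-466/341) = (7/(7*4 - 2*I*√2))*(-466*1/341) = (7/(28 - 2*I*√2))*(-466/341) = -3262/(341*(28 - 2*I*√2))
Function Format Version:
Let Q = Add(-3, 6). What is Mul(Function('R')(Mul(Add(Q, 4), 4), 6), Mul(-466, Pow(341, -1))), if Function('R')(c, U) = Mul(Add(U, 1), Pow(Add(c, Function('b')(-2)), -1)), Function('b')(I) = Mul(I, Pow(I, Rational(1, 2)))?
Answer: Add(Rational(-11417, 33759), Mul(Rational(-1631, 67518), I, Pow(2, Rational(1, 2)))) ≈ Add(-0.33819, Mul(-0.034162, I))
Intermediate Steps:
Function('b')(I) = Pow(I, Rational(3, 2))
Q = 3
Function('R')(c, U) = Mul(Pow(Add(c, Mul(-2, I, Pow(2, Rational(1, 2)))), -1), Add(1, U)) (Function('R')(c, U) = Mul(Add(U, 1), Pow(Add(c, Pow(-2, Rational(3, 2))), -1)) = Mul(Add(1, U), Pow(Add(c, Mul(-2, I, Pow(2, Rational(1, 2)))), -1)) = Mul(Pow(Add(c, Mul(-2, I, Pow(2, Rational(1, 2)))), -1), Add(1, U)))
Mul(Function('R')(Mul(Add(Q, 4), 4), 6), Mul(-466, Pow(341, -1))) = Mul(Mul(Pow(Add(Mul(Add(3, 4), 4), Mul(-2, I, Pow(2, Rational(1, 2)))), -1), Add(1, 6)), Mul(-466, Pow(341, -1))) = Mul(Mul(Pow(Add(Mul(7, 4), Mul(-2, I, Pow(2, Rational(1, 2)))), -1), 7), Mul(-466, Rational(1, 341))) = Mul(Mul(Pow(Add(28, Mul(-2, I, Pow(2, Rational(1, 2)))), -1), 7), Rational(-466, 341)) = Mul(Mul(7, Pow(Add(28, Mul(-2, I, Pow(2, Rational(1, 2)))), -1)), Rational(-466, 341)) = Mul(Rational(-3262, 341), Pow(Add(28, Mul(-2, I, Pow(2, Rational(1, 2)))), -1))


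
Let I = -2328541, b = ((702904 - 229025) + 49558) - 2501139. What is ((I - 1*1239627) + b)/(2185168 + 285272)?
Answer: -554587/247044 ≈ -2.2449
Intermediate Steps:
b = -1977702 (b = (473879 + 49558) - 2501139 = 523437 - 2501139 = -1977702)
((I - 1*1239627) + b)/(2185168 + 285272) = ((-2328541 - 1*1239627) - 1977702)/(2185168 + 285272) = ((-2328541 - 1239627) - 1977702)/2470440 = (-3568168 - 1977702)*(1/2470440) = -5545870*1/2470440 = -554587/247044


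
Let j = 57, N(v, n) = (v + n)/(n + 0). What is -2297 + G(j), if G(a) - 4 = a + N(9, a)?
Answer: -42462/19 ≈ -2234.8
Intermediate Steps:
N(v, n) = (n + v)/n
G(a) = 4 + a + (9 + a)/a (G(a) = 4 + (a + (a + 9)/a) = 4 + (a + (9 + a)/a) = 4 + a + (9 + a)/a)
-2297 + G(j) = -2297 + (5 + 57 + 9/57) = -2297 + (5 + 57 + 9*(1/57)) = -2297 + (5 + 57 + 3/19) = -2297 + 1181/19 = -42462/19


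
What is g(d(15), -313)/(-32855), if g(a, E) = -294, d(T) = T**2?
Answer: 294/32855 ≈ 0.0089484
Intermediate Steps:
g(d(15), -313)/(-32855) = -294/(-32855) = -294*(-1/32855) = 294/32855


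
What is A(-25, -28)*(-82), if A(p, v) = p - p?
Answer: 0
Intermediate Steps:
A(p, v) = 0
A(-25, -28)*(-82) = 0*(-82) = 0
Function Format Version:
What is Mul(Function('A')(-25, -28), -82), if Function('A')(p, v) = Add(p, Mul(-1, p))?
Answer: 0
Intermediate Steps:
Function('A')(p, v) = 0
Mul(Function('A')(-25, -28), -82) = Mul(0, -82) = 0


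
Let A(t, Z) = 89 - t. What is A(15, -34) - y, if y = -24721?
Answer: 24795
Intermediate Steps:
A(15, -34) - y = (89 - 1*15) - 1*(-24721) = (89 - 15) + 24721 = 74 + 24721 = 24795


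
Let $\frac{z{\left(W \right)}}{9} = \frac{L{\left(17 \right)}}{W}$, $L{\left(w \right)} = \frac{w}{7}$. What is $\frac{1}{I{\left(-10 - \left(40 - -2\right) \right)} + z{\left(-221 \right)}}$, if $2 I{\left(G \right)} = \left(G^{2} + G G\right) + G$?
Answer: $\frac{91}{243689} \approx 0.00037343$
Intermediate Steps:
$L{\left(w \right)} = \frac{w}{7}$ ($L{\left(w \right)} = w \frac{1}{7} = \frac{w}{7}$)
$I{\left(G \right)} = G^{2} + \frac{G}{2}$ ($I{\left(G \right)} = \frac{\left(G^{2} + G G\right) + G}{2} = \frac{\left(G^{2} + G^{2}\right) + G}{2} = \frac{2 G^{2} + G}{2} = \frac{G + 2 G^{2}}{2} = G^{2} + \frac{G}{2}$)
$z{\left(W \right)} = \frac{153}{7 W}$ ($z{\left(W \right)} = 9 \frac{\frac{1}{7} \cdot 17}{W} = 9 \frac{17}{7 W} = \frac{153}{7 W}$)
$\frac{1}{I{\left(-10 - \left(40 - -2\right) \right)} + z{\left(-221 \right)}} = \frac{1}{\left(-10 - \left(40 - -2\right)\right) \left(\frac{1}{2} - \left(50 + 2\right)\right) + \frac{153}{7 \left(-221\right)}} = \frac{1}{\left(-10 - \left(40 + 2\right)\right) \left(\frac{1}{2} - 52\right) + \frac{153}{7} \left(- \frac{1}{221}\right)} = \frac{1}{\left(-10 - 42\right) \left(\frac{1}{2} - 52\right) - \frac{9}{91}} = \frac{1}{- 52 \left(\frac{1}{2} - 52\right) - \frac{9}{91}} = \frac{1}{\left(-52\right) \left(- \frac{103}{2}\right) - \frac{9}{91}} = \frac{1}{2678 - \frac{9}{91}} = \frac{1}{\frac{243689}{91}} = \frac{91}{243689}$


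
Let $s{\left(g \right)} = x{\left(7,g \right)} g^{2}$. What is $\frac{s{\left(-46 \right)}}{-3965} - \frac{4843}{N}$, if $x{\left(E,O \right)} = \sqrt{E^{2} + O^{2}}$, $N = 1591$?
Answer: $- \frac{4843}{1591} - \frac{2116 \sqrt{2165}}{3965} \approx -27.875$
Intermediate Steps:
$s{\left(g \right)} = g^{2} \sqrt{49 + g^{2}}$ ($s{\left(g \right)} = \sqrt{7^{2} + g^{2}} g^{2} = \sqrt{49 + g^{2}} g^{2} = g^{2} \sqrt{49 + g^{2}}$)
$\frac{s{\left(-46 \right)}}{-3965} - \frac{4843}{N} = \frac{\left(-46\right)^{2} \sqrt{49 + \left(-46\right)^{2}}}{-3965} - \frac{4843}{1591} = 2116 \sqrt{49 + 2116} \left(- \frac{1}{3965}\right) - \frac{4843}{1591} = 2116 \sqrt{2165} \left(- \frac{1}{3965}\right) - \frac{4843}{1591} = - \frac{2116 \sqrt{2165}}{3965} - \frac{4843}{1591} = - \frac{4843}{1591} - \frac{2116 \sqrt{2165}}{3965}$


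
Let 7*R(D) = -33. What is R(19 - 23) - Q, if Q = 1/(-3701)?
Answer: -122126/25907 ≈ -4.7140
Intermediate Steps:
Q = -1/3701 ≈ -0.00027020
R(D) = -33/7 (R(D) = (⅐)*(-33) = -33/7)
R(19 - 23) - Q = -33/7 - 1*(-1/3701) = -33/7 + 1/3701 = -122126/25907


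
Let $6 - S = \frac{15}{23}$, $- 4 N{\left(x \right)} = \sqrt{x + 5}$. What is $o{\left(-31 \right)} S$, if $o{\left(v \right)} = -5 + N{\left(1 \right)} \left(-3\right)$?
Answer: $- \frac{615}{23} + \frac{369 \sqrt{6}}{92} \approx -16.915$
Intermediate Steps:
$N{\left(x \right)} = - \frac{\sqrt{5 + x}}{4}$ ($N{\left(x \right)} = - \frac{\sqrt{x + 5}}{4} = - \frac{\sqrt{5 + x}}{4}$)
$o{\left(v \right)} = -5 + \frac{3 \sqrt{6}}{4}$ ($o{\left(v \right)} = -5 + - \frac{\sqrt{5 + 1}}{4} \left(-3\right) = -5 + - \frac{\sqrt{6}}{4} \left(-3\right) = -5 + \frac{3 \sqrt{6}}{4}$)
$S = \frac{123}{23}$ ($S = 6 - \frac{15}{23} = \frac{123}{23} \approx 5.3478$)
$o{\left(-31 \right)} S = \left(-5 + \frac{3 \sqrt{6}}{4}\right) \frac{123}{23} = - \frac{615}{23} + \frac{369 \sqrt{6}}{92}$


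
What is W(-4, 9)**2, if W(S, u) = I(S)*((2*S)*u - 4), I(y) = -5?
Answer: 144400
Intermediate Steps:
W(S, u) = 20 - 10*S*u (W(S, u) = -5*((2*S)*u - 4) = -5*(2*S*u - 4) = -5*(-4 + 2*S*u) = 20 - 10*S*u)
W(-4, 9)**2 = (20 - 10*(-4)*9)**2 = (20 + 360)**2 = 380**2 = 144400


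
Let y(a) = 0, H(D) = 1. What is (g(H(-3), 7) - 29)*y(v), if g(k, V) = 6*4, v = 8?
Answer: 0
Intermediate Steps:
g(k, V) = 24
(g(H(-3), 7) - 29)*y(v) = (24 - 29)*0 = -5*0 = 0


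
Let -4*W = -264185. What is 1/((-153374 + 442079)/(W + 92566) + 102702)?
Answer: 211483/21720112006 ≈ 9.7367e-6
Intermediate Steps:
W = 264185/4 (W = -1/4*(-264185) = 264185/4 ≈ 66046.)
1/((-153374 + 442079)/(W + 92566) + 102702) = 1/((-153374 + 442079)/(264185/4 + 92566) + 102702) = 1/(288705/(634449/4) + 102702) = 1/(288705*(4/634449) + 102702) = 1/(384940/211483 + 102702) = 1/(21720112006/211483) = 211483/21720112006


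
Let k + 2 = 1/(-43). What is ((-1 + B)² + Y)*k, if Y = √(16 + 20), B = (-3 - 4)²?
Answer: -200970/43 ≈ -4673.7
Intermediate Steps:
B = 49 (B = (-7)² = 49)
Y = 6 (Y = √36 = 6)
k = -87/43 (k = -2 + 1/(-43) = -2 - 1/43 = -87/43 ≈ -2.0233)
((-1 + B)² + Y)*k = ((-1 + 49)² + 6)*(-87/43) = (48² + 6)*(-87/43) = (2304 + 6)*(-87/43) = 2310*(-87/43) = -200970/43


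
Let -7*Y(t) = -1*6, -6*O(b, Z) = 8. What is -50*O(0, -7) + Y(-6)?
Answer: 1418/21 ≈ 67.524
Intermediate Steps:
O(b, Z) = -4/3 (O(b, Z) = -⅙*8 = -4/3)
Y(t) = 6/7 (Y(t) = -(-1)*6/7 = -⅐*(-6) = 6/7)
-50*O(0, -7) + Y(-6) = -50*(-4/3) + 6/7 = 200/3 + 6/7 = 1418/21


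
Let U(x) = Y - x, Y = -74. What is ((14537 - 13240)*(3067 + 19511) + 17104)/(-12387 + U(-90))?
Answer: -29300770/12371 ≈ -2368.5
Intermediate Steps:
U(x) = -74 - x
((14537 - 13240)*(3067 + 19511) + 17104)/(-12387 + U(-90)) = ((14537 - 13240)*(3067 + 19511) + 17104)/(-12387 + (-74 - 1*(-90))) = (1297*22578 + 17104)/(-12387 + (-74 + 90)) = (29283666 + 17104)/(-12387 + 16) = 29300770/(-12371) = 29300770*(-1/12371) = -29300770/12371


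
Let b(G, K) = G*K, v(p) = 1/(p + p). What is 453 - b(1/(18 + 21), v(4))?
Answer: 141335/312 ≈ 453.00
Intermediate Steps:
v(p) = 1/(2*p)
453 - b(1/(18 + 21), v(4)) = 453 - (½)/4/(18 + 21) = 453 - (½)*(¼)/39 = 453 - 1/(39*8) = 453 - 1*1/312 = 453 - 1/312 = 141335/312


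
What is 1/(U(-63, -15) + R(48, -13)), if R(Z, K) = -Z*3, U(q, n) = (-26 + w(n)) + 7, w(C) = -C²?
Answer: -1/388 ≈ -0.0025773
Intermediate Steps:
U(q, n) = -19 - n² (U(q, n) = (-26 - n²) + 7 = -19 - n²)
R(Z, K) = -3*Z
1/(U(-63, -15) + R(48, -13)) = 1/((-19 - 1*(-15)²) - 3*48) = 1/((-19 - 1*225) - 144) = 1/((-19 - 225) - 144) = 1/(-244 - 144) = 1/(-388) = -1/388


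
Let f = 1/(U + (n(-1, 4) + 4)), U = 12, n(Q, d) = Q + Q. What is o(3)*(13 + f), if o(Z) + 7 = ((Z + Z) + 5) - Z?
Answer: 183/14 ≈ 13.071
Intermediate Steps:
n(Q, d) = 2*Q
f = 1/14 (f = 1/(12 + (2*(-1) + 4)) = 1/(12 + (-2 + 4)) = 1/(12 + 2) = 1/14 ≈ 0.071429)
o(Z) = -2 + Z (o(Z) = -7 + (((Z + Z) + 5) - Z) = -7 + ((2*Z + 5) - Z) = -7 + ((5 + 2*Z) - Z) = -7 + (5 + Z) = -2 + Z)
o(3)*(13 + f) = (-2 + 3)*(13 + 1/14) = 1*(183/14) = 183/14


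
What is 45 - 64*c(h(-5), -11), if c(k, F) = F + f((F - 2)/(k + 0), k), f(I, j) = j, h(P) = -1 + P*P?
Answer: -787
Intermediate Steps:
h(P) = -1 + P²
c(k, F) = F + k
45 - 64*c(h(-5), -11) = 45 - 64*(-11 + (-1 + (-5)²)) = 45 - 64*(-11 + (-1 + 25)) = 45 - 64*(-11 + 24) = 45 - 64*13 = 45 - 832 = -787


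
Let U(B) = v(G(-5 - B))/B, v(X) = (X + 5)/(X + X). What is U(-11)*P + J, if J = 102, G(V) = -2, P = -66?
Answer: 195/2 ≈ 97.500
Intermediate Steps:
v(X) = (5 + X)/(2*X) (v(X) = (5 + X)/((2*X)) = (5 + X)*(1/(2*X)) = (5 + X)/(2*X))
U(B) = -3/(4*B) (U(B) = ((½)*(5 - 2)/(-2))/B = ((½)*(-½)*3)/B = -3/(4*B))
U(-11)*P + J = -¾/(-11)*(-66) + 102 = -¾*(-1/11)*(-66) + 102 = (3/44)*(-66) + 102 = -9/2 + 102 = 195/2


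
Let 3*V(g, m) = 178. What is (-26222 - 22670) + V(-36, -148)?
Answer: -146498/3 ≈ -48833.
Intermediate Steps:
V(g, m) = 178/3 (V(g, m) = (⅓)*178 = 178/3)
(-26222 - 22670) + V(-36, -148) = (-26222 - 22670) + 178/3 = -48892 + 178/3 = -146498/3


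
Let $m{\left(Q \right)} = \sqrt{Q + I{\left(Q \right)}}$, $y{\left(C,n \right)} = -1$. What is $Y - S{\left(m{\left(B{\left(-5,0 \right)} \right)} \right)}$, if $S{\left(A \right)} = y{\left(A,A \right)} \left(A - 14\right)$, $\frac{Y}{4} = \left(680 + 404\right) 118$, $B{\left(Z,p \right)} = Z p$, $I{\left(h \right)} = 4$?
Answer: $511636$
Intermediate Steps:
$m{\left(Q \right)} = \sqrt{4 + Q}$ ($m{\left(Q \right)} = \sqrt{Q + 4} = \sqrt{4 + Q}$)
$Y = 511648$ ($Y = 4 \left(680 + 404\right) 118 = 4 \cdot 1084 \cdot 118 = 4 \cdot 127912 = 511648$)
$S{\left(A \right)} = 14 - A$ ($S{\left(A \right)} = - (A - 14) = - (-14 + A) = 14 - A$)
$Y - S{\left(m{\left(B{\left(-5,0 \right)} \right)} \right)} = 511648 - \left(14 - \sqrt{4 - 0}\right) = 511648 - \left(14 - \sqrt{4 + 0}\right) = 511648 - \left(14 - \sqrt{4}\right) = 511648 - \left(14 - 2\right) = 511648 - 12 = 511636$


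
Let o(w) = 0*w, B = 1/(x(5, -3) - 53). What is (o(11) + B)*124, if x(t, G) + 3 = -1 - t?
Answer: -2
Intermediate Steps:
x(t, G) = -4 - t (x(t, G) = -3 + (-1 - t) = -4 - t)
B = -1/62 (B = 1/((-4 - 1*5) - 53) = 1/((-4 - 5) - 53) = 1/(-9 - 53) = 1/(-62) = -1/62 ≈ -0.016129)
o(w) = 0
(o(11) + B)*124 = (0 - 1/62)*124 = -1/62*124 = -2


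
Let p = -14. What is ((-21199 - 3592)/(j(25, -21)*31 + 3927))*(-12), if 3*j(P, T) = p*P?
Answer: 892476/931 ≈ 958.62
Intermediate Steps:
j(P, T) = -14*P/3 (j(P, T) = (-14*P)/3 = -14*P/3)
((-21199 - 3592)/(j(25, -21)*31 + 3927))*(-12) = ((-21199 - 3592)/(-14/3*25*31 + 3927))*(-12) = -24791/(-350/3*31 + 3927)*(-12) = -24791/(-10850/3 + 3927)*(-12) = -24791/931/3*(-12) = -24791*3/931*(-12) = -74373/931*(-12) = 892476/931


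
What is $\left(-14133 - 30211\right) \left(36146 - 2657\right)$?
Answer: $-1485036216$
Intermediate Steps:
$\left(-14133 - 30211\right) \left(36146 - 2657\right) = \left(-44344\right) 33489 = -1485036216$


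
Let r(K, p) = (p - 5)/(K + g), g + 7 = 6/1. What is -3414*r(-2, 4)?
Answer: -1138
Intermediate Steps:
g = -1 (g = -7 + 6/1 = -7 + 6*1 = -7 + 6 = -1)
r(K, p) = (-5 + p)/(-1 + K) (r(K, p) = (p - 5)/(K - 1) = (-5 + p)/(-1 + K))
-3414*r(-2, 4) = -3414*(-5 + 4)/(-1 - 2) = -3414*(-1)/(-3) = -(-1138)*(-1) = -3414*⅓ = -1138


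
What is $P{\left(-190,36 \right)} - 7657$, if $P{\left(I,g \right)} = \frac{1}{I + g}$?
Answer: $- \frac{1179179}{154} \approx -7657.0$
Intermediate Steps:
$P{\left(-190,36 \right)} - 7657 = \frac{1}{-190 + 36} - 7657 = \frac{1}{-154} - 7657 = - \frac{1}{154} - 7657 = - \frac{1179179}{154}$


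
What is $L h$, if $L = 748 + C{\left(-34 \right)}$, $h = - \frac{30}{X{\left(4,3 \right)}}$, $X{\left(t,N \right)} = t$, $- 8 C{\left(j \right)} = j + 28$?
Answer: $- \frac{44925}{8} \approx -5615.6$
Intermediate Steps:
$C{\left(j \right)} = - \frac{7}{2} - \frac{j}{8}$ ($C{\left(j \right)} = - \frac{j + 28}{8} = - \frac{28 + j}{8} = - \frac{7}{2} - \frac{j}{8}$)
$h = - \frac{15}{2}$ ($h = - \frac{30}{4} = \left(-30\right) \frac{1}{4} = - \frac{15}{2} \approx -7.5$)
$L = \frac{2995}{4}$ ($L = 748 - - \frac{3}{4} = 748 + \left(- \frac{7}{2} + \frac{17}{4}\right) = 748 + \frac{3}{4} = \frac{2995}{4} \approx 748.75$)
$L h = \frac{2995}{4} \left(- \frac{15}{2}\right) = - \frac{44925}{8}$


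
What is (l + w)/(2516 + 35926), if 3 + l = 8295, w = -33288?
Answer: -4166/6407 ≈ -0.65023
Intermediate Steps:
l = 8292 (l = -3 + 8295 = 8292)
(l + w)/(2516 + 35926) = (8292 - 33288)/(2516 + 35926) = -24996/38442 = -24996*1/38442 = -4166/6407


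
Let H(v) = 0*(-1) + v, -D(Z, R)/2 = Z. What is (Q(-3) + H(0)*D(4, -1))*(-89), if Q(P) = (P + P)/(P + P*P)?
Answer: 89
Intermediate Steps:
D(Z, R) = -2*Z
H(v) = v (H(v) = 0 + v = v)
Q(P) = 2*P/(P + P²) (Q(P) = (2*P)/(P + P²) = 2*P/(P + P²))
(Q(-3) + H(0)*D(4, -1))*(-89) = (2/(1 - 3) + 0*(-2*4))*(-89) = (2/(-2) + 0*(-8))*(-89) = (2*(-½) + 0)*(-89) = (-1 + 0)*(-89) = -1*(-89) = 89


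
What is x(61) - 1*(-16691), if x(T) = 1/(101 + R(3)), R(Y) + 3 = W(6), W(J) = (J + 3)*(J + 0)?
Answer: 2537033/152 ≈ 16691.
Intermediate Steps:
W(J) = J*(3 + J) (W(J) = (3 + J)*J = J*(3 + J))
R(Y) = 51 (R(Y) = -3 + 6*(3 + 6) = -3 + 6*9 = -3 + 54 = 51)
x(T) = 1/152 (x(T) = 1/(101 + 51) = 1/152)
x(61) - 1*(-16691) = 1/152 - 1*(-16691) = 1/152 + 16691 = 2537033/152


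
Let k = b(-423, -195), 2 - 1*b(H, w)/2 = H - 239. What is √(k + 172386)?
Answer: √173714 ≈ 416.79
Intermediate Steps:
b(H, w) = 482 - 2*H (b(H, w) = 4 - 2*(H - 239) = 4 - 2*(-239 + H) = 4 + (478 - 2*H) = 482 - 2*H)
k = 1328 (k = 482 - 2*(-423) = 482 + 846 = 1328)
√(k + 172386) = √(1328 + 172386) = √173714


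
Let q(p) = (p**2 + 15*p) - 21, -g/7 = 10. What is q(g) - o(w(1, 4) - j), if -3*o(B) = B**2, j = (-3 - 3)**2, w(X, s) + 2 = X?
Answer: 12856/3 ≈ 4285.3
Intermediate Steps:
w(X, s) = -2 + X
g = -70 (g = -7*10 = -70)
q(p) = -21 + p**2 + 15*p
j = 36 (j = (-6)**2 = 36)
o(B) = -B**2/3
q(g) - o(w(1, 4) - j) = (-21 + (-70)**2 + 15*(-70)) - (-1)*((-2 + 1) - 1*36)**2/3 = (-21 + 4900 - 1050) - (-1)*(-1 - 36)**2/3 = 3829 - (-1)*(-37)**2/3 = 3829 - (-1)*1369/3 = 3829 - 1*(-1369/3) = 3829 + 1369/3 = 12856/3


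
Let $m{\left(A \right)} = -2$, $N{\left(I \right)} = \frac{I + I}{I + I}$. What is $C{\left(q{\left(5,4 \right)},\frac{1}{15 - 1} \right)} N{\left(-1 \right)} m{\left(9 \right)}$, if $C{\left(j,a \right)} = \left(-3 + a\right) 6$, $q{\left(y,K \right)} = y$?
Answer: $\frac{246}{7} \approx 35.143$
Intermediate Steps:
$C{\left(j,a \right)} = -18 + 6 a$
$N{\left(I \right)} = 1$ ($N{\left(I \right)} = \frac{2 I}{2 I} = 2 I \frac{1}{2 I} = 1$)
$C{\left(q{\left(5,4 \right)},\frac{1}{15 - 1} \right)} N{\left(-1 \right)} m{\left(9 \right)} = \left(-18 + \frac{6}{15 - 1}\right) 1 \left(-2\right) = \left(-18 + \frac{6}{14}\right) \left(-2\right) = \left(-18 + 6 \cdot \frac{1}{14}\right) \left(-2\right) = \left(-18 + \frac{3}{7}\right) \left(-2\right) = \left(- \frac{123}{7}\right) \left(-2\right) = \frac{246}{7}$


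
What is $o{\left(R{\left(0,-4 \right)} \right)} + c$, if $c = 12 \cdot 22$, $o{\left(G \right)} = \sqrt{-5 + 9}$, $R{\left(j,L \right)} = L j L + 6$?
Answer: $266$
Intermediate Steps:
$R{\left(j,L \right)} = 6 + j L^{2}$ ($R{\left(j,L \right)} = j L^{2} + 6 = 6 + j L^{2}$)
$o{\left(G \right)} = 2$ ($o{\left(G \right)} = \sqrt{4} = 2$)
$c = 264$
$o{\left(R{\left(0,-4 \right)} \right)} + c = 2 + 264 = 266$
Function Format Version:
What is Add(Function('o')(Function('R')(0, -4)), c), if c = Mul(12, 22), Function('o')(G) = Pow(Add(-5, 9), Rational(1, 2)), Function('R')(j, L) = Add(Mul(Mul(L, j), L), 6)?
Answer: 266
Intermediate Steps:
Function('R')(j, L) = Add(6, Mul(j, Pow(L, 2))) (Function('R')(j, L) = Add(Mul(j, Pow(L, 2)), 6) = Add(6, Mul(j, Pow(L, 2))))
Function('o')(G) = 2 (Function('o')(G) = Pow(4, Rational(1, 2)) = 2)
c = 264
Add(Function('o')(Function('R')(0, -4)), c) = Add(2, 264) = 266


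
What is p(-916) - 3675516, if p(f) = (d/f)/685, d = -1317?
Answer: -2306239268043/627460 ≈ -3.6755e+6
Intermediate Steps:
p(f) = -1317/(685*f) (p(f) = -1317/f/685 = -1317/f*(1/685) = -1317/(685*f))
p(-916) - 3675516 = -1317/685/(-916) - 3675516 = -1317/685*(-1/916) - 3675516 = 1317/627460 - 3675516 = -2306239268043/627460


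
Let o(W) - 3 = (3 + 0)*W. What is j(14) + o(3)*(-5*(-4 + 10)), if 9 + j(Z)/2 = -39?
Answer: -456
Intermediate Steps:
j(Z) = -96 (j(Z) = -18 + 2*(-39) = -18 - 78 = -96)
o(W) = 3 + 3*W (o(W) = 3 + (3 + 0)*W = 3 + 3*W)
j(14) + o(3)*(-5*(-4 + 10)) = -96 + (3 + 3*3)*(-5*(-4 + 10)) = -96 + (3 + 9)*(-5*6) = -96 + 12*(-30) = -96 - 360 = -456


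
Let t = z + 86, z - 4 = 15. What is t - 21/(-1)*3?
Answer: 168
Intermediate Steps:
z = 19 (z = 4 + 15 = 19)
t = 105 (t = 19 + 86 = 105)
t - 21/(-1)*3 = 105 - 21/(-1)*3 = 105 - 21*(-1)*3 = 105 - 3*(-7)*3 = 105 + 21*3 = 105 + 63 = 168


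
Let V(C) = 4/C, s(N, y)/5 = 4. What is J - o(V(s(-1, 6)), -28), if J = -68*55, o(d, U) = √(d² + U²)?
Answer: -3740 - √19601/5 ≈ -3768.0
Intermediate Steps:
s(N, y) = 20 (s(N, y) = 5*4 = 20)
V(C) = 4/C
o(d, U) = √(U² + d²)
J = -3740
J - o(V(s(-1, 6)), -28) = -3740 - √((-28)² + (4/20)²) = -3740 - √(784 + (4*(1/20))²) = -3740 - √(784 + (⅕)²) = -3740 - √(784 + 1/25) = -3740 - √(19601/25) = -3740 - √19601/5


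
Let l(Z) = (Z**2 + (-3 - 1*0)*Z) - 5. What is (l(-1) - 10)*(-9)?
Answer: 99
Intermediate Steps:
l(Z) = -5 + Z**2 - 3*Z (l(Z) = (Z**2 + (-3 + 0)*Z) - 5 = (Z**2 - 3*Z) - 5 = -5 + Z**2 - 3*Z)
(l(-1) - 10)*(-9) = ((-5 + (-1)**2 - 3*(-1)) - 10)*(-9) = ((-5 + 1 + 3) - 10)*(-9) = (-1 - 10)*(-9) = -11*(-9) = 99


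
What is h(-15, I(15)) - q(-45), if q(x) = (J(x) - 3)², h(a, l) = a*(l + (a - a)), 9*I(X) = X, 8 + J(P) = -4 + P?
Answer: -3625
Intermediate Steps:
J(P) = -12 + P (J(P) = -8 + (-4 + P) = -12 + P)
I(X) = X/9
h(a, l) = a*l (h(a, l) = a*(l + 0) = a*l)
q(x) = (-15 + x)² (q(x) = ((-12 + x) - 3)² = (-15 + x)²)
h(-15, I(15)) - q(-45) = -5*15/3 - (-15 - 45)² = -15*5/3 - 1*(-60)² = -25 - 1*3600 = -25 - 3600 = -3625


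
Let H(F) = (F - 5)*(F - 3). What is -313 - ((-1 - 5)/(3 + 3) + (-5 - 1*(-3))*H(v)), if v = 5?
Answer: -312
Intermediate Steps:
H(F) = (-5 + F)*(-3 + F)
-313 - ((-1 - 5)/(3 + 3) + (-5 - 1*(-3))*H(v)) = -313 - ((-1 - 5)/(3 + 3) + (-5 - 1*(-3))*(15 + 5² - 8*5)) = -313 - (-6/6 + (-5 + 3)*(15 + 25 - 40)) = -313 - (-6*⅙ - 2*0) = -313 - (-1 + 0) = -313 - 1*(-1) = -313 + 1 = -312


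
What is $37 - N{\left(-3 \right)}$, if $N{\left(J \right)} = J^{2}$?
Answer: $28$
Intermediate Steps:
$37 - N{\left(-3 \right)} = 37 - \left(-3\right)^{2} = 37 - 9 = 28$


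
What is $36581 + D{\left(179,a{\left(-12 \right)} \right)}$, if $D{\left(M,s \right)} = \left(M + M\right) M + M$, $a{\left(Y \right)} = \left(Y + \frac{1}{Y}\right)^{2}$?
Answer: $100842$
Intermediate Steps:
$D{\left(M,s \right)} = M + 2 M^{2}$ ($D{\left(M,s \right)} = 2 M M + M = 2 M^{2} + M = M + 2 M^{2}$)
$36581 + D{\left(179,a{\left(-12 \right)} \right)} = 36581 + 179 \left(1 + 2 \cdot 179\right) = 36581 + 179 \left(1 + 358\right) = 36581 + 179 \cdot 359 = 36581 + 64261 = 100842$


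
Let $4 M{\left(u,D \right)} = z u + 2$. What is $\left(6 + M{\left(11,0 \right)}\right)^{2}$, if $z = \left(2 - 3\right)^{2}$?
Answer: $\frac{1369}{16} \approx 85.563$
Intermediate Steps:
$z = 1$ ($z = \left(-1\right)^{2} = 1$)
$M{\left(u,D \right)} = \frac{1}{2} + \frac{u}{4}$ ($M{\left(u,D \right)} = \frac{1 u + 2}{4} = \frac{u + 2}{4} = \frac{2 + u}{4} = \frac{1}{2} + \frac{u}{4}$)
$\left(6 + M{\left(11,0 \right)}\right)^{2} = \left(6 + \left(\frac{1}{2} + \frac{1}{4} \cdot 11\right)\right)^{2} = \left(6 + \left(\frac{1}{2} + \frac{11}{4}\right)\right)^{2} = \left(6 + \frac{13}{4}\right)^{2} = \left(\frac{37}{4}\right)^{2} = \frac{1369}{16}$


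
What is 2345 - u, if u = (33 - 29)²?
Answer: 2329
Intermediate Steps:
u = 16 (u = 4² = 16)
2345 - u = 2345 - 1*16 = 2345 - 16 = 2329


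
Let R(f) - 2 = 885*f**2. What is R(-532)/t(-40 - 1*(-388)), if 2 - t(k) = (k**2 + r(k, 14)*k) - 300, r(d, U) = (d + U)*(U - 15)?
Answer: 125238121/2587 ≈ 48411.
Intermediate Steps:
r(d, U) = (-15 + U)*(U + d) (r(d, U) = (U + d)*(-15 + U) = (-15 + U)*(U + d))
t(k) = 302 - k**2 - k*(-14 - k) (t(k) = 2 - ((k**2 + (14**2 - 15*14 - 15*k + 14*k)*k) - 300) = 2 - ((k**2 + (196 - 210 - 15*k + 14*k)*k) - 300) = 2 - ((k**2 + (-14 - k)*k) - 300) = 2 - ((k**2 + k*(-14 - k)) - 300) = 2 - (-300 + k**2 + k*(-14 - k)) = 2 + (300 - k**2 - k*(-14 - k)) = 302 - k**2 - k*(-14 - k))
R(f) = 2 + 885*f**2
R(-532)/t(-40 - 1*(-388)) = (2 + 885*(-532)**2)/(302 + 14*(-40 - 1*(-388))) = (2 + 885*283024)/(302 + 14*(-40 + 388)) = (2 + 250476240)/(302 + 14*348) = 250476242/(302 + 4872) = 250476242/5174 = 250476242*(1/5174) = 125238121/2587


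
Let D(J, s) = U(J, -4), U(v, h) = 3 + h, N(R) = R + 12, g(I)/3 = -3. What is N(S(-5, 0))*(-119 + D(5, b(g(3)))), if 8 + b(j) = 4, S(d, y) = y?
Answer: -1440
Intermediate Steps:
g(I) = -9 (g(I) = 3*(-3) = -9)
b(j) = -4 (b(j) = -8 + 4 = -4)
N(R) = 12 + R
D(J, s) = -1 (D(J, s) = 3 - 4 = -1)
N(S(-5, 0))*(-119 + D(5, b(g(3)))) = (12 + 0)*(-119 - 1) = 12*(-120) = -1440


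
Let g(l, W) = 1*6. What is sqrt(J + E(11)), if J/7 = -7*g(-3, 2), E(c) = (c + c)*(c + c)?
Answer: sqrt(190) ≈ 13.784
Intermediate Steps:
E(c) = 4*c**2 (E(c) = (2*c)*(2*c) = 4*c**2)
g(l, W) = 6
J = -294 (J = 7*(-7*6) = 7*(-42) = -294)
sqrt(J + E(11)) = sqrt(-294 + 4*11**2) = sqrt(-294 + 4*121) = sqrt(-294 + 484) = sqrt(190)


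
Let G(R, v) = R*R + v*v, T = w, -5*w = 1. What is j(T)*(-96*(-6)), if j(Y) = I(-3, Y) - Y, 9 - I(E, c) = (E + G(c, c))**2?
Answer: 242496/625 ≈ 387.99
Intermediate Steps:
w = -1/5 (w = -1/5*1 = -1/5 ≈ -0.20000)
T = -1/5 ≈ -0.20000
G(R, v) = R**2 + v**2
I(E, c) = 9 - (E + 2*c**2)**2 (I(E, c) = 9 - (E + (c**2 + c**2))**2 = 9 - (E + 2*c**2)**2)
j(Y) = 9 - Y - (-3 + 2*Y**2)**2 (j(Y) = (9 - (-3 + 2*Y**2)**2) - Y = 9 - Y - (-3 + 2*Y**2)**2)
j(T)*(-96*(-6)) = (9 - 1*(-1/5) - (-3 + 2*(-1/5)**2)**2)*(-96*(-6)) = (9 + 1/5 - (-3 + 2*(1/25))**2)*576 = (9 + 1/5 - (-3 + 2/25)**2)*576 = (9 + 1/5 - (-73/25)**2)*576 = (9 + 1/5 - 1*5329/625)*576 = (9 + 1/5 - 5329/625)*576 = (421/625)*576 = 242496/625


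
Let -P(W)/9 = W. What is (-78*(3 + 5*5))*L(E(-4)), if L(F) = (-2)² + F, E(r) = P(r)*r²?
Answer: -1266720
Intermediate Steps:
P(W) = -9*W
E(r) = -9*r³ (E(r) = (-9*r)*r² = -9*r³)
L(F) = 4 + F
(-78*(3 + 5*5))*L(E(-4)) = (-78*(3 + 5*5))*(4 - 9*(-4)³) = (-78*(3 + 25))*(4 - 9*(-64)) = (-78*28)*(4 + 576) = -2184*580 = -1266720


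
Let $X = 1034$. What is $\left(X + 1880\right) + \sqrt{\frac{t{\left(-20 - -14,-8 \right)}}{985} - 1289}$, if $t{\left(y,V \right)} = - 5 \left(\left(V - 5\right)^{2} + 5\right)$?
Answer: $2914 + \frac{i \sqrt{50059079}}{197} \approx 2914.0 + 35.915 i$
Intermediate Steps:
$t{\left(y,V \right)} = -25 - 5 \left(-5 + V\right)^{2}$ ($t{\left(y,V \right)} = - 5 \left(\left(-5 + V\right)^{2} + 5\right) = - 5 \left(5 + \left(-5 + V\right)^{2}\right) = -25 - 5 \left(-5 + V\right)^{2}$)
$\left(X + 1880\right) + \sqrt{\frac{t{\left(-20 - -14,-8 \right)}}{985} - 1289} = \left(1034 + 1880\right) + \sqrt{\frac{-25 - 5 \left(-5 - 8\right)^{2}}{985} - 1289} = 2914 + \sqrt{\left(-25 - 5 \left(-13\right)^{2}\right) \frac{1}{985} - 1289} = 2914 + \sqrt{\left(-25 - 845\right) \frac{1}{985} - 1289} = 2914 + \sqrt{\left(-870\right) \frac{1}{985} - 1289} = 2914 + \sqrt{- \frac{174}{197} - 1289} = 2914 + \sqrt{- \frac{254107}{197}} = 2914 + \frac{i \sqrt{50059079}}{197}$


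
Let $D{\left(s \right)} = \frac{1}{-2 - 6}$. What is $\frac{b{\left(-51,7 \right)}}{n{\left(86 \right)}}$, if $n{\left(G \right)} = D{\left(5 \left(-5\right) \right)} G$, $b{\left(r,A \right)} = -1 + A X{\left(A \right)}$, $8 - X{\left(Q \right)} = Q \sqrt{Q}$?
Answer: $- \frac{220}{43} + \frac{196 \sqrt{7}}{43} \approx 6.9434$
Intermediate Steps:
$X{\left(Q \right)} = 8 - Q^{\frac{3}{2}}$ ($X{\left(Q \right)} = 8 - Q \sqrt{Q} = 8 - Q^{\frac{3}{2}}$)
$D{\left(s \right)} = - \frac{1}{8}$ ($D{\left(s \right)} = \frac{1}{-8} = - \frac{1}{8}$)
$b{\left(r,A \right)} = -1 + A \left(8 - A^{\frac{3}{2}}\right)$
$n{\left(G \right)} = - \frac{G}{8}$
$\frac{b{\left(-51,7 \right)}}{n{\left(86 \right)}} = \frac{-1 - 7^{\frac{5}{2}} + 8 \cdot 7}{\left(- \frac{1}{8}\right) 86} = \frac{-1 - 49 \sqrt{7} + 56}{- \frac{43}{4}} = \left(-1 - 49 \sqrt{7} + 56\right) \left(- \frac{4}{43}\right) = \left(55 - 49 \sqrt{7}\right) \left(- \frac{4}{43}\right) = - \frac{220}{43} + \frac{196 \sqrt{7}}{43}$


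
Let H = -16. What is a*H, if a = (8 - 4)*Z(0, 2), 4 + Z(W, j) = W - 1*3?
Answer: 448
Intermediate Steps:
Z(W, j) = -7 + W (Z(W, j) = -4 + (W - 1*3) = -4 + (W - 3) = -4 + (-3 + W) = -7 + W)
a = -28 (a = (8 - 4)*(-7 + 0) = 4*(-7) = -28)
a*H = -28*(-16) = 448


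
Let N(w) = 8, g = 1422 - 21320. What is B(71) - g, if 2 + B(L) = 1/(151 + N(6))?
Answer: 3163465/159 ≈ 19896.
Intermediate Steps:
g = -19898
B(L) = -317/159 (B(L) = -2 + 1/(151 + 8) = -2 + 1/159 = -317/159)
B(71) - g = -317/159 - 1*(-19898) = -317/159 + 19898 = 3163465/159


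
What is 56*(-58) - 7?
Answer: -3255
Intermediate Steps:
56*(-58) - 7 = -3248 - 7 = -3255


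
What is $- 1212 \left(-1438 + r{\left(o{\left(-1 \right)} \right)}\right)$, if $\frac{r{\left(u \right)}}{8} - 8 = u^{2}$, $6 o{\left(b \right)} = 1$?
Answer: $\frac{4995056}{3} \approx 1.665 \cdot 10^{6}$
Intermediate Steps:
$o{\left(b \right)} = \frac{1}{6}$ ($o{\left(b \right)} = \frac{1}{6} \cdot 1 = \frac{1}{6}$)
$r{\left(u \right)} = 64 + 8 u^{2}$
$- 1212 \left(-1438 + r{\left(o{\left(-1 \right)} \right)}\right) = - 1212 \left(-1438 + \left(64 + \frac{8}{36}\right)\right) = - 1212 \left(-1438 + \left(64 + 8 \cdot \frac{1}{36}\right)\right) = - 1212 \left(-1438 + \left(64 + \frac{2}{9}\right)\right) = - 1212 \left(-1438 + \frac{578}{9}\right) = \left(-1212\right) \left(- \frac{12364}{9}\right) = \frac{4995056}{3}$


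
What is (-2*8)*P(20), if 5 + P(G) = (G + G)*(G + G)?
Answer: -25520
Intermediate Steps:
P(G) = -5 + 4*G² (P(G) = -5 + (G + G)*(G + G) = -5 + (2*G)*(2*G) = -5 + 4*G²)
(-2*8)*P(20) = (-2*8)*(-5 + 4*20²) = -16*(-5 + 4*400) = -16*(-5 + 1600) = -16*1595 = -25520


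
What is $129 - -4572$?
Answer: $4701$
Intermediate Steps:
$129 - -4572 = 129 + 4572 = 4701$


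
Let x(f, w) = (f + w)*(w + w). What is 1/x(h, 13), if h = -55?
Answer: -1/1092 ≈ -0.00091575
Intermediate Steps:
x(f, w) = 2*w*(f + w) (x(f, w) = (f + w)*(2*w) = 2*w*(f + w))
1/x(h, 13) = 1/(2*13*(-55 + 13)) = 1/(2*13*(-42)) = 1/(-1092) = -1/1092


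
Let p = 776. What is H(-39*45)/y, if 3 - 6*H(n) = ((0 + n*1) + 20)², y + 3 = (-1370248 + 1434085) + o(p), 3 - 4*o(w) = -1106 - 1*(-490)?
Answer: -6020444/767865 ≈ -7.8405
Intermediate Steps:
o(w) = 619/4 (o(w) = ¾ - (-1106 - 1*(-490))/4 = ¾ - (-1106 + 490)/4 = ¾ - ¼*(-616) = ¾ + 154 = 619/4)
y = 255955/4 (y = -3 + ((-1370248 + 1434085) + 619/4) = -3 + (63837 + 619/4) = -3 + 255967/4 = 255955/4 ≈ 63989.)
H(n) = ½ - (20 + n)²/6 (H(n) = ½ - ((0 + n*1) + 20)²/6 = ½ - ((0 + n) + 20)²/6 = ½ - (n + 20)²/6 = ½ - (20 + n)²/6)
H(-39*45)/y = (½ - (20 - 39*45)²/6)/(255955/4) = (½ - (20 - 1755)²/6)*(4/255955) = (½ - ⅙*(-1735)²)*(4/255955) = (½ - ⅙*3010225)*(4/255955) = (½ - 3010225/6)*(4/255955) = -1505111/3*4/255955 = -6020444/767865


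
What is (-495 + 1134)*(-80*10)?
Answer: -511200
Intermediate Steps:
(-495 + 1134)*(-80*10) = 639*(-800) = -511200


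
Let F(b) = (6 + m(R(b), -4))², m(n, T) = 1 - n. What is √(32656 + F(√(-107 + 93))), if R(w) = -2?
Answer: √32737 ≈ 180.93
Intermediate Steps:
F(b) = 81 (F(b) = (6 + (1 - 1*(-2)))² = (6 + (1 + 2))² = (6 + 3)² = 9² = 81)
√(32656 + F(√(-107 + 93))) = √(32656 + 81) = √32737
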